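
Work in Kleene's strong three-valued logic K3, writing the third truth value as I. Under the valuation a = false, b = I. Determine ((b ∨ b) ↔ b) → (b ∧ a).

I

b ∨ b = I ∨ I = I
(b ∨ b) ↔ b = I ↔ I = I
b ∧ a = I ∧ false = false
((b ∨ b) ↔ b) → (b ∧ a) = I → false = I  [¬I ∨ false]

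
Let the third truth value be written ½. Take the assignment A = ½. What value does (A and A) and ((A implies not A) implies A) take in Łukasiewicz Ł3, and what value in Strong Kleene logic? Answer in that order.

In Łukasiewicz Ł3: A and A = ½ and ½ = ½
not A = not ½ = ½
A implies not A = ½ implies ½ = True
(A implies not A) implies A = True implies ½ = ½
(A and A) and ((A implies not A) implies A) = ½ and ½ = ½
In Strong Kleene logic: A and A = ½ and ½ = ½
not A = not ½ = ½
A implies not A = ½ implies ½ = ½  [not ½ or ½]
(A implies not A) implies A = ½ implies ½ = ½
(A and A) and ((A implies not A) implies A) = ½ and ½ = ½

½; ½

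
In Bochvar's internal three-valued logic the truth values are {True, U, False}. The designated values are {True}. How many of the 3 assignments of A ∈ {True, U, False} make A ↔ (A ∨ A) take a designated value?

A=True: True ✓
A=U: U ·
A=False: True ✓

2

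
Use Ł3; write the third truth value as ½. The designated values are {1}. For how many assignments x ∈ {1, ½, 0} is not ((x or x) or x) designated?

1

x=1: 0 ·
x=½: ½ ·
x=0: 1 ✓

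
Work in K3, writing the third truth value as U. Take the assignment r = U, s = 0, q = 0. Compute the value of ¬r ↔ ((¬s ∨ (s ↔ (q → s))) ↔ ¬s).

¬r = ¬U = U
¬s = ¬0 = 1
q → s = 0 → 0 = 1
s ↔ (q → s) = 0 ↔ 1 = 0
¬s ∨ (s ↔ (q → s)) = 1 ∨ 0 = 1
¬s = ¬0 = 1
(¬s ∨ (s ↔ (q → s))) ↔ ¬s = 1 ↔ 1 = 1
¬r ↔ ((¬s ∨ (s ↔ (q → s))) ↔ ¬s) = U ↔ 1 = U

U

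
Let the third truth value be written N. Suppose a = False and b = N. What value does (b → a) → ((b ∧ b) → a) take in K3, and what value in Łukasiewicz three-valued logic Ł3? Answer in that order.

In K3: b → a = N → False = N
b ∧ b = N ∧ N = N
(b ∧ b) → a = N → False = N
(b → a) → ((b ∧ b) → a) = N → N = N
In Łukasiewicz three-valued logic Ł3: b → a = N → False = N
b ∧ b = N ∧ N = N
(b ∧ b) → a = N → False = N
(b → a) → ((b ∧ b) → a) = N → N = True
They differ because K3 and Łukasiewicz three-valued logic Ł3 treat N differently under implication.

N; True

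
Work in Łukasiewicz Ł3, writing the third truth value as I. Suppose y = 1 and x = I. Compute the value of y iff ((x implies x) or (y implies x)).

1

x implies x = I implies I = 1  [min(1, 1−½+½)]
y implies x = 1 implies I = I
(x implies x) or (y implies x) = 1 or I = 1
y iff ((x implies x) or (y implies x)) = 1 iff 1 = 1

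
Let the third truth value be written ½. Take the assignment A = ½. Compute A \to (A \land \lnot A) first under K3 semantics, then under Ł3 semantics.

½; ⊤

In K3: \lnot A = \lnot ½ = ½
A \land \lnot A = ½ \land ½ = ½
A \to (A \land \lnot A) = ½ \to ½ = ½
In Ł3: \lnot A = \lnot ½ = ½
A \land \lnot A = ½ \land ½ = ½
A \to (A \land \lnot A) = ½ \to ½ = ⊤
They differ because K3 and Ł3 treat ½ differently under implication.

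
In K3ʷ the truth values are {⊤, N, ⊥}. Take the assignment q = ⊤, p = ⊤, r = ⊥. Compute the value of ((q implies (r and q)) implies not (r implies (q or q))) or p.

⊤

r and q = ⊥ and ⊤ = ⊥
q implies (r and q) = ⊤ implies ⊥ = ⊥
q or q = ⊤ or ⊤ = ⊤
r implies (q or q) = ⊥ implies ⊤ = ⊤
not (r implies (q or q)) = not ⊤ = ⊥
(q implies (r and q)) implies not (r implies (q or q)) = ⊥ implies ⊥ = ⊤
((q implies (r and q)) implies not (r implies (q or q))) or p = ⊤ or ⊤ = ⊤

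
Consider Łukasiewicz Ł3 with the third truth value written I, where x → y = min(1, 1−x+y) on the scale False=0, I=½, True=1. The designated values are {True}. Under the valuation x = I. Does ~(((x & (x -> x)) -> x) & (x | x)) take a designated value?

No

x -> x = I -> I = True  [min(1, 1−½+½)]
x & (x -> x) = I & True = I
(x & (x -> x)) -> x = I -> I = True
x | x = I | I = I
((x & (x -> x)) -> x) & (x | x) = True & I = I
~(((x & (x -> x)) -> x) & (x | x)) = ~I = I
I ∉ {True}.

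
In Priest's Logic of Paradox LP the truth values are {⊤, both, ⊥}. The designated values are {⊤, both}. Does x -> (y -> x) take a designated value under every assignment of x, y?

Every assignment of x, y over {⊤, both, ⊥} gives a value in {⊤, both}.
In particular, with x=both, y=both: x -> (y -> x) = both.

Yes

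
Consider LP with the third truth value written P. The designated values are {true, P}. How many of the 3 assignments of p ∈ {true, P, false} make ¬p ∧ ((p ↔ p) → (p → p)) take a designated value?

p=true: false ·
p=P: P ✓
p=false: true ✓

2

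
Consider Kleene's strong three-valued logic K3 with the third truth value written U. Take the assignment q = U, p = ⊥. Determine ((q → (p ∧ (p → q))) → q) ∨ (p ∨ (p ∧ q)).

p → q = ⊥ → U = ⊤  [¬⊥ ∨ U]
p ∧ (p → q) = ⊥ ∧ ⊤ = ⊥
q → (p ∧ (p → q)) = U → ⊥ = U
(q → (p ∧ (p → q))) → q = U → U = U
p ∧ q = ⊥ ∧ U = ⊥
p ∨ (p ∧ q) = ⊥ ∨ ⊥ = ⊥
((q → (p ∧ (p → q))) → q) ∨ (p ∨ (p ∧ q)) = U ∨ ⊥ = U

U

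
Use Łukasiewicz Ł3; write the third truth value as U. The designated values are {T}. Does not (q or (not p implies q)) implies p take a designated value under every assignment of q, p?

Countermodel: q=U, p=F gives U, which is not designated.

No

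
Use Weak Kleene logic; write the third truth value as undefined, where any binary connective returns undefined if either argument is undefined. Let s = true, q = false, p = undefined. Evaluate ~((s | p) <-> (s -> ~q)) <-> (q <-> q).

undefined

s | p = true | undefined = undefined
~q = ~false = true
s -> ~q = true -> true = true
(s | p) <-> (s -> ~q) = undefined <-> true = undefined
~((s | p) <-> (s -> ~q)) = ~undefined = undefined
q <-> q = false <-> false = true
~((s | p) <-> (s -> ~q)) <-> (q <-> q) = undefined <-> true = undefined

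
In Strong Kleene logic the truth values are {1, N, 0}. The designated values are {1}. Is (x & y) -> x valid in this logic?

No

Countermodel: x=N, y=1 gives N, which is not designated.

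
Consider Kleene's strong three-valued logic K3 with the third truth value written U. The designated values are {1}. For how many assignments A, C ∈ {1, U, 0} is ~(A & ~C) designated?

Of the 9 assignments, 5 give a value in {1}.

5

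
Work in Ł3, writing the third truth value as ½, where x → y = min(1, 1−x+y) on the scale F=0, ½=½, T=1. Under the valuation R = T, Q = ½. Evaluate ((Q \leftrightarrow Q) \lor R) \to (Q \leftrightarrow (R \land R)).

Q \leftrightarrow Q = ½ \leftrightarrow ½ = T
(Q \leftrightarrow Q) \lor R = T \lor T = T
R \land R = T \land T = T
Q \leftrightarrow (R \land R) = ½ \leftrightarrow T = ½
((Q \leftrightarrow Q) \lor R) \to (Q \leftrightarrow (R \land R)) = T \to ½ = ½

½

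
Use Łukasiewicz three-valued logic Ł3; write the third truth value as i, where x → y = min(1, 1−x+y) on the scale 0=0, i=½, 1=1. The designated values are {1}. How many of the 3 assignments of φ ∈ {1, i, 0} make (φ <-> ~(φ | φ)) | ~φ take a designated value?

φ=1: 0 ·
φ=i: 1 ✓
φ=0: 1 ✓

2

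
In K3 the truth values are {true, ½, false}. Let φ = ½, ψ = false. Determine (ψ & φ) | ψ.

false

ψ & φ = false & ½ = false
(ψ & φ) | ψ = false | false = false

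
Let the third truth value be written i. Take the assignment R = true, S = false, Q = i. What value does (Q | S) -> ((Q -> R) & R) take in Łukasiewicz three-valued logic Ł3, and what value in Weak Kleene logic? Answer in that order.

In Łukasiewicz three-valued logic Ł3: Q | S = i | false = i
Q -> R = i -> true = true  [min(1, 1−½+1)]
(Q -> R) & R = true & true = true
(Q | S) -> ((Q -> R) & R) = i -> true = true
In Weak Kleene logic: Q | S = i | false = i
Q -> R = i -> true = i  [any arg is the third value ⇒ result is the third value]
(Q -> R) & R = i & true = i
(Q | S) -> ((Q -> R) & R) = i -> i = i
They differ because Łukasiewicz three-valued logic Ł3 and Weak Kleene logic treat i differently under the binary connectives.

true; i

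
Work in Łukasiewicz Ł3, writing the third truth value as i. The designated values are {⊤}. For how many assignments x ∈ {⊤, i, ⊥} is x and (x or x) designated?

1

x=⊤: ⊤ ✓
x=i: i ·
x=⊥: ⊥ ·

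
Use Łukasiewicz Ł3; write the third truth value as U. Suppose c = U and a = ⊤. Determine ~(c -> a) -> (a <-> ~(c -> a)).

c -> a = U -> ⊤ = ⊤
~(c -> a) = ~⊤ = ⊥
c -> a = U -> ⊤ = ⊤
~(c -> a) = ~⊤ = ⊥
a <-> ~(c -> a) = ⊤ <-> ⊥ = ⊥
~(c -> a) -> (a <-> ~(c -> a)) = ⊥ -> ⊥ = ⊤

⊤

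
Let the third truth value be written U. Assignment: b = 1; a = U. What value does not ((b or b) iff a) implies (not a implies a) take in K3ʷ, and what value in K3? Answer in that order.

In K3ʷ: b or b = 1 or 1 = 1
(b or b) iff a = 1 iff U = U
not ((b or b) iff a) = not U = U
not a = not U = U
not a implies a = U implies U = U  [any arg is the third value ⇒ result is the third value]
not ((b or b) iff a) implies (not a implies a) = U implies U = U
In K3: b or b = 1 or 1 = 1
(b or b) iff a = 1 iff U = U
not ((b or b) iff a) = not U = U
not a = not U = U
not a implies a = U implies U = U  [not U or U]
not ((b or b) iff a) implies (not a implies a) = U implies U = U

U; U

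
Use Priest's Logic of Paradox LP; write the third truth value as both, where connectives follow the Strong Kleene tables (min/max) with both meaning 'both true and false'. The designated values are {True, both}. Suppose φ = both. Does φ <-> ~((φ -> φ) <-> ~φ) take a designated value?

φ -> φ = both -> both = both
~φ = ~both = both
(φ -> φ) <-> ~φ = both <-> both = both
~((φ -> φ) <-> ~φ) = ~both = both
φ <-> ~((φ -> φ) <-> ~φ) = both <-> both = both
both ∈ {True, both}.

Yes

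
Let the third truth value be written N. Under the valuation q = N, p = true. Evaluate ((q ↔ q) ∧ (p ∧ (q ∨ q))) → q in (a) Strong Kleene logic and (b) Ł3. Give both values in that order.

N; true

In Strong Kleene logic: q ↔ q = N ↔ N = N
q ∨ q = N ∨ N = N
p ∧ (q ∨ q) = true ∧ N = N
(q ↔ q) ∧ (p ∧ (q ∨ q)) = N ∧ N = N
((q ↔ q) ∧ (p ∧ (q ∨ q))) → q = N → N = N  [¬N ∨ N]
In Ł3: q ↔ q = N ↔ N = true  [1 − |½−½|]
q ∨ q = N ∨ N = N
p ∧ (q ∨ q) = true ∧ N = N
(q ↔ q) ∧ (p ∧ (q ∨ q)) = true ∧ N = N
((q ↔ q) ∧ (p ∧ (q ∨ q))) → q = N → N = true
They differ because Strong Kleene logic and Ł3 treat N differently under implication.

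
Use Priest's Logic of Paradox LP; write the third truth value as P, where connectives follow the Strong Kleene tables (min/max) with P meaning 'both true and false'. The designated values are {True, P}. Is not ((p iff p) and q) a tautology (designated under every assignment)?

Countermodel: p=True, q=True gives False, which is not designated.

No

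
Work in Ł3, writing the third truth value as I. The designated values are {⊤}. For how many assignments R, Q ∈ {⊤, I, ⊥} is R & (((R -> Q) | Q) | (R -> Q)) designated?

1

Designated under: (R=⊤, Q=⊤).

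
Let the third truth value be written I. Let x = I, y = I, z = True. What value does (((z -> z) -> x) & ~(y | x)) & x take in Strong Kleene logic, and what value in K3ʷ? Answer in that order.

In Strong Kleene logic: z -> z = True -> True = True
(z -> z) -> x = True -> I = I
y | x = I | I = I
~(y | x) = ~I = I
((z -> z) -> x) & ~(y | x) = I & I = I
(((z -> z) -> x) & ~(y | x)) & x = I & I = I
In K3ʷ: z -> z = True -> True = True
(z -> z) -> x = True -> I = I  [any arg is the third value ⇒ result is the third value]
y | x = I | I = I
~(y | x) = ~I = I
((z -> z) -> x) & ~(y | x) = I & I = I
(((z -> z) -> x) & ~(y | x)) & x = I & I = I

I; I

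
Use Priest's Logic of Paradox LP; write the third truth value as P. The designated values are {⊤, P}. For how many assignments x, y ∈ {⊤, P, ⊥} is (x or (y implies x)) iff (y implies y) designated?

8

Of the 9 assignments, 8 give a value in {⊤, P}.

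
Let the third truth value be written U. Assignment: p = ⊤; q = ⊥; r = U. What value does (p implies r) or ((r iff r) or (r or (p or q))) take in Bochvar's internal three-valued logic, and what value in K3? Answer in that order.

U; ⊤

In Bochvar's internal three-valued logic: p implies r = ⊤ implies U = U
r iff r = U iff U = U
p or q = ⊤ or ⊥ = ⊤
r or (p or q) = U or ⊤ = U
(r iff r) or (r or (p or q)) = U or U = U
(p implies r) or ((r iff r) or (r or (p or q))) = U or U = U
In K3: p implies r = ⊤ implies U = U
r iff r = U iff U = U
p or q = ⊤ or ⊥ = ⊤
r or (p or q) = U or ⊤ = ⊤
(r iff r) or (r or (p or q)) = U or ⊤ = ⊤
(p implies r) or ((r iff r) or (r or (p or q))) = U or ⊤ = ⊤
They differ because Bochvar's internal three-valued logic and K3 treat U differently under the binary connectives.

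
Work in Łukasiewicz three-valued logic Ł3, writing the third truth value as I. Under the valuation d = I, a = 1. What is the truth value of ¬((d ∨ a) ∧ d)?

I

d ∨ a = I ∨ 1 = 1
(d ∨ a) ∧ d = 1 ∧ I = I
¬((d ∨ a) ∧ d) = ¬I = I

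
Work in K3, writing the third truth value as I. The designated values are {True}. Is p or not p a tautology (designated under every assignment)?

Countermodel: p=I gives I, which is not designated.

No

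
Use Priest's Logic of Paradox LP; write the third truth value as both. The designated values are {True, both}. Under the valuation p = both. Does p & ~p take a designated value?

~p = ~both = both
p & ~p = both & both = both
both ∈ {True, both}.

Yes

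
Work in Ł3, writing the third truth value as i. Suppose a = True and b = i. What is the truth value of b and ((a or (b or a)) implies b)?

i

b or a = i or True = True
a or (b or a) = True or True = True
(a or (b or a)) implies b = True implies i = i
b and ((a or (b or a)) implies b) = i and i = i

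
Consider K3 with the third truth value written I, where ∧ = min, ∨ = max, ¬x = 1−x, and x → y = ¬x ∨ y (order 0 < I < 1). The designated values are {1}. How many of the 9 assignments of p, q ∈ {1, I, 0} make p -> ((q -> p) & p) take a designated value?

6

Of the 9 assignments, 6 give a value in {1}.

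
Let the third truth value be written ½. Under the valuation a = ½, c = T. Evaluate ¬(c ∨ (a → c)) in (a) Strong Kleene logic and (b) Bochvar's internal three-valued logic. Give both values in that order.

F; ½

In Strong Kleene logic: a → c = ½ → T = T  [¬½ ∨ T]
c ∨ (a → c) = T ∨ T = T
¬(c ∨ (a → c)) = ¬T = F
In Bochvar's internal three-valued logic: a → c = ½ → T = ½  [any arg is the third value ⇒ result is the third value]
c ∨ (a → c) = T ∨ ½ = ½
¬(c ∨ (a → c)) = ¬½ = ½
They differ because Strong Kleene logic and Bochvar's internal three-valued logic treat ½ differently under the binary connectives.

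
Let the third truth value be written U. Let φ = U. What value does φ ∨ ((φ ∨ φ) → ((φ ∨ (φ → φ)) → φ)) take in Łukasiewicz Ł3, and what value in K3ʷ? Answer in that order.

1; U

In Łukasiewicz Ł3: φ ∨ φ = U ∨ U = U
φ → φ = U → U = 1  [min(1, 1−½+½)]
φ ∨ (φ → φ) = U ∨ 1 = 1
(φ ∨ (φ → φ)) → φ = 1 → U = U
(φ ∨ φ) → ((φ ∨ (φ → φ)) → φ) = U → U = 1
φ ∨ ((φ ∨ φ) → ((φ ∨ (φ → φ)) → φ)) = U ∨ 1 = 1
In K3ʷ: φ ∨ φ = U ∨ U = U
φ → φ = U → U = U
φ ∨ (φ → φ) = U ∨ U = U
(φ ∨ (φ → φ)) → φ = U → U = U
(φ ∨ φ) → ((φ ∨ (φ → φ)) → φ) = U → U = U
φ ∨ ((φ ∨ φ) → ((φ ∨ (φ → φ)) → φ)) = U ∨ U = U
They differ because Łukasiewicz Ł3 and K3ʷ treat U differently under the binary connectives.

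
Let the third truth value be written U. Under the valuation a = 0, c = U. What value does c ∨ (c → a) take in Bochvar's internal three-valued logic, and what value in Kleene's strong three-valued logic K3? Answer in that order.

U; U

In Bochvar's internal three-valued logic: c → a = U → 0 = U  [any arg is the third value ⇒ result is the third value]
c ∨ (c → a) = U ∨ U = U
In Kleene's strong three-valued logic K3: c → a = U → 0 = U
c ∨ (c → a) = U ∨ U = U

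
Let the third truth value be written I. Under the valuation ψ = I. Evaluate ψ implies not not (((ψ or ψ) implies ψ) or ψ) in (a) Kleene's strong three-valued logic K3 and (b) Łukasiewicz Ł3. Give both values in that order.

I; T

In Kleene's strong three-valued logic K3: ψ or ψ = I or I = I
(ψ or ψ) implies ψ = I implies I = I  [not I or I]
((ψ or ψ) implies ψ) or ψ = I or I = I
not (((ψ or ψ) implies ψ) or ψ) = not I = I
not not (((ψ or ψ) implies ψ) or ψ) = not I = I
ψ implies not not (((ψ or ψ) implies ψ) or ψ) = I implies I = I
In Łukasiewicz Ł3: ψ or ψ = I or I = I
(ψ or ψ) implies ψ = I implies I = T  [min(1, 1−½+½)]
((ψ or ψ) implies ψ) or ψ = T or I = T
not (((ψ or ψ) implies ψ) or ψ) = not T = F
not not (((ψ or ψ) implies ψ) or ψ) = not F = T
ψ implies not not (((ψ or ψ) implies ψ) or ψ) = I implies T = T
They differ because Kleene's strong three-valued logic K3 and Łukasiewicz Ł3 treat I differently under implication.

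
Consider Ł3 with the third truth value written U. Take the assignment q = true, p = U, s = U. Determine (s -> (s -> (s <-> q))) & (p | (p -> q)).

true

s <-> q = U <-> true = U
s -> (s <-> q) = U -> U = true
s -> (s -> (s <-> q)) = U -> true = true
p -> q = U -> true = true
p | (p -> q) = U | true = true
(s -> (s -> (s <-> q))) & (p | (p -> q)) = true & true = true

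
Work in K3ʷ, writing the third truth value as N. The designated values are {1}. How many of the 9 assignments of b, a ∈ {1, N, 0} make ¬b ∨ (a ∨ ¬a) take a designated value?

Designated under: (b=1, a=1); (b=1, a=0); (b=0, a=1); (b=0, a=0).

4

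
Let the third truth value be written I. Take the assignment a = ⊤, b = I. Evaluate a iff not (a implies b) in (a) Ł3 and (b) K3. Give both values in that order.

In Ł3: a implies b = ⊤ implies I = I  [min(1, 1−1+½)]
not (a implies b) = not I = I
a iff not (a implies b) = ⊤ iff I = I
In K3: a implies b = ⊤ implies I = I  [not ⊤ or I]
not (a implies b) = not I = I
a iff not (a implies b) = ⊤ iff I = I

I; I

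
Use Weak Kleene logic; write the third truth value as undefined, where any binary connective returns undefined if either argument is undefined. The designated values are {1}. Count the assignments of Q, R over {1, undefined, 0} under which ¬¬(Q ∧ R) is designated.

Designated under: (Q=1, R=1).

1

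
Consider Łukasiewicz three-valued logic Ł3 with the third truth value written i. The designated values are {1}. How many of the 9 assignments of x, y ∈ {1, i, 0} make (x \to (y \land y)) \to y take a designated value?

Of the 9 assignments, 5 give a value in {1}.

5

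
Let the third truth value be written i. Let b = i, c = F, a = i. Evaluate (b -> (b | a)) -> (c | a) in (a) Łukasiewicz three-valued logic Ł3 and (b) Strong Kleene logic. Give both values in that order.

i; i

In Łukasiewicz three-valued logic Ł3: b | a = i | i = i
b -> (b | a) = i -> i = T  [min(1, 1−½+½)]
c | a = F | i = i
(b -> (b | a)) -> (c | a) = T -> i = i
In Strong Kleene logic: b | a = i | i = i
b -> (b | a) = i -> i = i  [~i | i]
c | a = F | i = i
(b -> (b | a)) -> (c | a) = i -> i = i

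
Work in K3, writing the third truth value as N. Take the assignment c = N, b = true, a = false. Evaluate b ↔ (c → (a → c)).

a → c = false → N = true  [¬false ∨ N]
c → (a → c) = N → true = true
b ↔ (c → (a → c)) = true ↔ true = true

true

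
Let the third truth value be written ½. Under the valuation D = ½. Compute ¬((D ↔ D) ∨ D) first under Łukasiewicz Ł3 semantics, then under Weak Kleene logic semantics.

In Łukasiewicz Ł3: D ↔ D = ½ ↔ ½ = 1  [1 − |½−½|]
(D ↔ D) ∨ D = 1 ∨ ½ = 1
¬((D ↔ D) ∨ D) = ¬1 = 0
In Weak Kleene logic: D ↔ D = ½ ↔ ½ = ½
(D ↔ D) ∨ D = ½ ∨ ½ = ½
¬((D ↔ D) ∨ D) = ¬½ = ½
They differ because Łukasiewicz Ł3 and Weak Kleene logic treat ½ differently under the binary connectives.

0; ½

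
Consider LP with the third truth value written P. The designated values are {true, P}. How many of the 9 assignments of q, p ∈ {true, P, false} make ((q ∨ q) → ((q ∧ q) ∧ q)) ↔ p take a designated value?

Of the 9 assignments, 7 give a value in {true, P}.

7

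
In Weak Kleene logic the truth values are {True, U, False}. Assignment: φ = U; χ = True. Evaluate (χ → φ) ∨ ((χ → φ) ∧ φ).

U

χ → φ = True → U = U
χ → φ = True → U = U
(χ → φ) ∧ φ = U ∧ U = U
(χ → φ) ∨ ((χ → φ) ∧ φ) = U ∨ U = U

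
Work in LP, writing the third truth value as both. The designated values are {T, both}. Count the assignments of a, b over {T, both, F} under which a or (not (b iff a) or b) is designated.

8

Of the 9 assignments, 8 give a value in {T, both}.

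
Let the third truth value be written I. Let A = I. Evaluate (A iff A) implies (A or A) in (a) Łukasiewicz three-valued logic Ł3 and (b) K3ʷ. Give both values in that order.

I; I

In Łukasiewicz three-valued logic Ł3: A iff A = I iff I = ⊤  [1 − |½−½|]
A or A = I or I = I
(A iff A) implies (A or A) = ⊤ implies I = I
In K3ʷ: A iff A = I iff I = I
A or A = I or I = I
(A iff A) implies (A or A) = I implies I = I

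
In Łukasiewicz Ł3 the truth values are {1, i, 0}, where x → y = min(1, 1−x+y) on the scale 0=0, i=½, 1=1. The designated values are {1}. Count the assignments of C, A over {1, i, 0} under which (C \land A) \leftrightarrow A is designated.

6

Of the 9 assignments, 6 give a value in {1}.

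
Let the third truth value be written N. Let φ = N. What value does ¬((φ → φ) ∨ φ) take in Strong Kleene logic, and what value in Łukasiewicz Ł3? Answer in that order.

N; ⊥

In Strong Kleene logic: φ → φ = N → N = N  [¬N ∨ N]
(φ → φ) ∨ φ = N ∨ N = N
¬((φ → φ) ∨ φ) = ¬N = N
In Łukasiewicz Ł3: φ → φ = N → N = ⊤
(φ → φ) ∨ φ = ⊤ ∨ N = ⊤
¬((φ → φ) ∨ φ) = ¬⊤ = ⊥
They differ because Strong Kleene logic and Łukasiewicz Ł3 treat N differently under implication.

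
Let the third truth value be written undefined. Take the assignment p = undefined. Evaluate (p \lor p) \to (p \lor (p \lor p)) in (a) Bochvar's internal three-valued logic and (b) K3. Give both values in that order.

In Bochvar's internal three-valued logic: p \lor p = undefined \lor undefined = undefined
p \lor p = undefined \lor undefined = undefined
p \lor (p \lor p) = undefined \lor undefined = undefined
(p \lor p) \to (p \lor (p \lor p)) = undefined \to undefined = undefined  [any arg is the third value ⇒ result is the third value]
In K3: p \lor p = undefined \lor undefined = undefined
p \lor p = undefined \lor undefined = undefined
p \lor (p \lor p) = undefined \lor undefined = undefined
(p \lor p) \to (p \lor (p \lor p)) = undefined \to undefined = undefined

undefined; undefined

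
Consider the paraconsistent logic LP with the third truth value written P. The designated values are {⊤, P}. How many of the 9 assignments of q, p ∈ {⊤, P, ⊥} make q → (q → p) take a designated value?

Of the 9 assignments, 8 give a value in {⊤, P}.

8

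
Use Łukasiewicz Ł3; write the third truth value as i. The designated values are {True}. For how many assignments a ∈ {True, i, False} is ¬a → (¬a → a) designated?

a=True: True ✓
a=i: True ✓
a=False: False ·

2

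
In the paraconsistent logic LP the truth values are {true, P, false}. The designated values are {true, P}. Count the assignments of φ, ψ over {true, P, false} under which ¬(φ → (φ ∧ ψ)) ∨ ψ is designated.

Of the 9 assignments, 8 give a value in {true, P}.

8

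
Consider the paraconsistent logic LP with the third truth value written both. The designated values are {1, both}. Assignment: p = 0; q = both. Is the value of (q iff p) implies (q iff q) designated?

Yes

q iff p = both iff 0 = both
q iff q = both iff both = both
(q iff p) implies (q iff q) = both implies both = both  [not both or both]
both ∈ {1, both}.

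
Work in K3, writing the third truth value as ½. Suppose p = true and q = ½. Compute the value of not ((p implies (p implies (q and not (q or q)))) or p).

false

q or q = ½ or ½ = ½
not (q or q) = not ½ = ½
q and not (q or q) = ½ and ½ = ½
p implies (q and not (q or q)) = true implies ½ = ½  [not true or ½]
p implies (p implies (q and not (q or q))) = true implies ½ = ½
(p implies (p implies (q and not (q or q)))) or p = ½ or true = true
not ((p implies (p implies (q and not (q or q)))) or p) = not true = false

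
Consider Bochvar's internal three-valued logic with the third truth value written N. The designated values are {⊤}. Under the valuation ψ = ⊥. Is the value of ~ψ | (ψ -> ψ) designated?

Yes

~ψ = ~⊥ = ⊤
ψ -> ψ = ⊥ -> ⊥ = ⊤
~ψ | (ψ -> ψ) = ⊤ | ⊤ = ⊤
⊤ ∈ {⊤}.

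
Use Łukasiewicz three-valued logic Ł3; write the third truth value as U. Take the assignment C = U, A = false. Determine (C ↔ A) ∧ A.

false

C ↔ A = U ↔ false = U  [1 − |½−0|]
(C ↔ A) ∧ A = U ∧ false = false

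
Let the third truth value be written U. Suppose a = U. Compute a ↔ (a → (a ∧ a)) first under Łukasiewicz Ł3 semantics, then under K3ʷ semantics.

In Łukasiewicz Ł3: a ∧ a = U ∧ U = U
a → (a ∧ a) = U → U = true  [min(1, 1−½+½)]
a ↔ (a → (a ∧ a)) = U ↔ true = U
In K3ʷ: a ∧ a = U ∧ U = U
a → (a ∧ a) = U → U = U  [any arg is the third value ⇒ result is the third value]
a ↔ (a → (a ∧ a)) = U ↔ U = U

U; U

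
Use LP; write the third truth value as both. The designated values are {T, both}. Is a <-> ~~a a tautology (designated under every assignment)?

Every assignment of a over {T, both, F} gives a value in {T, both}.
In particular, with a=both: a <-> ~~a = both.

Yes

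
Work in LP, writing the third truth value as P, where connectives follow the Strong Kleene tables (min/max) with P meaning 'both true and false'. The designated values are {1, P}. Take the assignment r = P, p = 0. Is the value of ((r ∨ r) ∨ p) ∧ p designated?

r ∨ r = P ∨ P = P
(r ∨ r) ∨ p = P ∨ 0 = P
((r ∨ r) ∨ p) ∧ p = P ∧ 0 = 0
0 ∉ {1, P}.

No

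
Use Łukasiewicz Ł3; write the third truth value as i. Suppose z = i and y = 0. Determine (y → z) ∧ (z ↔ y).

i

y → z = 0 → i = 1  [min(1, 1−0+½)]
z ↔ y = i ↔ 0 = i
(y → z) ∧ (z ↔ y) = 1 ∧ i = i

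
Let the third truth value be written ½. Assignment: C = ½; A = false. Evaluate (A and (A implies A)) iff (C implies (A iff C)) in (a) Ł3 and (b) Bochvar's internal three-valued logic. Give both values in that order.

In Ł3: A implies A = false implies false = true
A and (A implies A) = false and true = false
A iff C = false iff ½ = ½
C implies (A iff C) = ½ implies ½ = true
(A and (A implies A)) iff (C implies (A iff C)) = false iff true = false
In Bochvar's internal three-valued logic: A implies A = false implies false = true
A and (A implies A) = false and true = false
A iff C = false iff ½ = ½
C implies (A iff C) = ½ implies ½ = ½  [any arg is the third value ⇒ result is the third value]
(A and (A implies A)) iff (C implies (A iff C)) = false iff ½ = ½
They differ because Ł3 and Bochvar's internal three-valued logic treat ½ differently under the binary connectives.

false; ½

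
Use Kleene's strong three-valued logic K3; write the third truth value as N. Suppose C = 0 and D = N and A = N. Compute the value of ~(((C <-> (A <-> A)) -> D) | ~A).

N

A <-> A = N <-> N = N
C <-> (A <-> A) = 0 <-> N = N
(C <-> (A <-> A)) -> D = N -> N = N
~A = ~N = N
((C <-> (A <-> A)) -> D) | ~A = N | N = N
~(((C <-> (A <-> A)) -> D) | ~A) = ~N = N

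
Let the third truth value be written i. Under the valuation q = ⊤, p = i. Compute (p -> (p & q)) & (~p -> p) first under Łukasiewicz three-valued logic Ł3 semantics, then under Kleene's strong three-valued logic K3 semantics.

In Łukasiewicz three-valued logic Ł3: p & q = i & ⊤ = i
p -> (p & q) = i -> i = ⊤
~p = ~i = i
~p -> p = i -> i = ⊤
(p -> (p & q)) & (~p -> p) = ⊤ & ⊤ = ⊤
In Kleene's strong three-valued logic K3: p & q = i & ⊤ = i
p -> (p & q) = i -> i = i  [~i | i]
~p = ~i = i
~p -> p = i -> i = i
(p -> (p & q)) & (~p -> p) = i & i = i
They differ because Łukasiewicz three-valued logic Ł3 and Kleene's strong three-valued logic K3 treat i differently under implication.

⊤; i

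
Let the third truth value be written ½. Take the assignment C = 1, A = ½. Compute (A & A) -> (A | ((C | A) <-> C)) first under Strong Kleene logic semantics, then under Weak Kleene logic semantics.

In Strong Kleene logic: A & A = ½ & ½ = ½
C | A = 1 | ½ = 1
(C | A) <-> C = 1 <-> 1 = 1
A | ((C | A) <-> C) = ½ | 1 = 1
(A & A) -> (A | ((C | A) <-> C)) = ½ -> 1 = 1  [~½ | 1]
In Weak Kleene logic: A & A = ½ & ½ = ½
C | A = 1 | ½ = ½
(C | A) <-> C = ½ <-> 1 = ½
A | ((C | A) <-> C) = ½ | ½ = ½
(A & A) -> (A | ((C | A) <-> C)) = ½ -> ½ = ½
They differ because Strong Kleene logic and Weak Kleene logic treat ½ differently under the binary connectives.

1; ½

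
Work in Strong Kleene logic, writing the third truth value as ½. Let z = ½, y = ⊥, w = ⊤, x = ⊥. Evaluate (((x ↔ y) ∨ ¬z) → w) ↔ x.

⊥

x ↔ y = ⊥ ↔ ⊥ = ⊤
¬z = ¬½ = ½
(x ↔ y) ∨ ¬z = ⊤ ∨ ½ = ⊤
((x ↔ y) ∨ ¬z) → w = ⊤ → ⊤ = ⊤
(((x ↔ y) ∨ ¬z) → w) ↔ x = ⊤ ↔ ⊥ = ⊥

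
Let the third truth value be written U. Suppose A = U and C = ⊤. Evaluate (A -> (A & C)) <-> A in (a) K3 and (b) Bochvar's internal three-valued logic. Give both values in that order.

U; U

In K3: A & C = U & ⊤ = U
A -> (A & C) = U -> U = U  [~U | U]
(A -> (A & C)) <-> A = U <-> U = U
In Bochvar's internal three-valued logic: A & C = U & ⊤ = U
A -> (A & C) = U -> U = U  [any arg is the third value ⇒ result is the third value]
(A -> (A & C)) <-> A = U <-> U = U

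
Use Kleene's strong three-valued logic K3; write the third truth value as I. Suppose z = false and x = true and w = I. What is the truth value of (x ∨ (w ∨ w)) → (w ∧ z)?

false

w ∨ w = I ∨ I = I
x ∨ (w ∨ w) = true ∨ I = true
w ∧ z = I ∧ false = false
(x ∨ (w ∨ w)) → (w ∧ z) = true → false = false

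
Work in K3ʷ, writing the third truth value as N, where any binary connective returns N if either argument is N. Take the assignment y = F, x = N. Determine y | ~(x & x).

x & x = N & N = N
~(x & x) = ~N = N
y | ~(x & x) = F | N = N

N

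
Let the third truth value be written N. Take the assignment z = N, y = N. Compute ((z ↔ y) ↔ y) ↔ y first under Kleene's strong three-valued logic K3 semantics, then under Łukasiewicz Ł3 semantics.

In Kleene's strong three-valued logic K3: z ↔ y = N ↔ N = N
(z ↔ y) ↔ y = N ↔ N = N
((z ↔ y) ↔ y) ↔ y = N ↔ N = N
In Łukasiewicz Ł3: z ↔ y = N ↔ N = ⊤  [1 − |½−½|]
(z ↔ y) ↔ y = ⊤ ↔ N = N
((z ↔ y) ↔ y) ↔ y = N ↔ N = ⊤
They differ because Kleene's strong three-valued logic K3 and Łukasiewicz Ł3 treat N differently under implication.

N; ⊤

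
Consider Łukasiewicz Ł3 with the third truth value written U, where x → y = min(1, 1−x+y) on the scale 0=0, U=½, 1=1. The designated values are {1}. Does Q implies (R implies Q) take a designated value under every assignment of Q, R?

Every assignment of Q, R over {1, U, 0} gives a value in {1}.
In particular, with Q=U, R=U: Q implies (R implies Q) = 1.

Yes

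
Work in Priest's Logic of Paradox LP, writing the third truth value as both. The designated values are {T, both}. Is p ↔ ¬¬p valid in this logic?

Yes

Every assignment of p over {T, both, F} gives a value in {T, both}.
In particular, with p=both: p ↔ ¬¬p = both.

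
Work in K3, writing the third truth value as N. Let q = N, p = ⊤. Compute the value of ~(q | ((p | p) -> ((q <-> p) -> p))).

⊥

p | p = ⊤ | ⊤ = ⊤
q <-> p = N <-> ⊤ = N
(q <-> p) -> p = N -> ⊤ = ⊤
(p | p) -> ((q <-> p) -> p) = ⊤ -> ⊤ = ⊤
q | ((p | p) -> ((q <-> p) -> p)) = N | ⊤ = ⊤
~(q | ((p | p) -> ((q <-> p) -> p))) = ~⊤ = ⊥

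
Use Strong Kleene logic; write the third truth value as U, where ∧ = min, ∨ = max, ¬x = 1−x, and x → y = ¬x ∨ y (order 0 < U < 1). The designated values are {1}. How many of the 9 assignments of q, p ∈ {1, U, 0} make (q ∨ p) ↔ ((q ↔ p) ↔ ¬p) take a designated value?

Designated under: (q=0, p=1).

1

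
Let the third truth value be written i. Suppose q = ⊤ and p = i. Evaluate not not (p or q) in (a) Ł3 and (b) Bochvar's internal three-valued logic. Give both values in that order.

In Ł3: p or q = i or ⊤ = ⊤
not (p or q) = not ⊤ = ⊥
not not (p or q) = not ⊥ = ⊤
In Bochvar's internal three-valued logic: p or q = i or ⊤ = i
not (p or q) = not i = i
not not (p or q) = not i = i
They differ because Ł3 and Bochvar's internal three-valued logic treat i differently under the binary connectives.

⊤; i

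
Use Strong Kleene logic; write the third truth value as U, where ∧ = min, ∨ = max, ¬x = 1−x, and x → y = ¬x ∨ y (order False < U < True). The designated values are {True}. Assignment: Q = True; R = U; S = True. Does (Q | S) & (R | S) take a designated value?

Yes

Q | S = True | True = True
R | S = U | True = True
(Q | S) & (R | S) = True & True = True
True ∈ {True}.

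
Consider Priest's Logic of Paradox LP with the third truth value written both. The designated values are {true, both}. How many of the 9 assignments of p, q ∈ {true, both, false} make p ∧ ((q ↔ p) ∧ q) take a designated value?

Designated under: (p=true, q=true); (p=true, q=both); (p=both, q=true); (p=both, q=both).

4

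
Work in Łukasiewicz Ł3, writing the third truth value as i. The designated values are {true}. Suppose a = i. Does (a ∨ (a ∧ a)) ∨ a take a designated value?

No

a ∧ a = i ∧ i = i
a ∨ (a ∧ a) = i ∨ i = i
(a ∨ (a ∧ a)) ∨ a = i ∨ i = i
i ∉ {true}.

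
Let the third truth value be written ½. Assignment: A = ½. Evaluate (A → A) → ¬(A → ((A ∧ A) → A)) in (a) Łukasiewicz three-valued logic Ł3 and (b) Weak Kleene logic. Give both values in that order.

F; ½

In Łukasiewicz three-valued logic Ł3: A → A = ½ → ½ = T
A ∧ A = ½ ∧ ½ = ½
(A ∧ A) → A = ½ → ½ = T
A → ((A ∧ A) → A) = ½ → T = T
¬(A → ((A ∧ A) → A)) = ¬T = F
(A → A) → ¬(A → ((A ∧ A) → A)) = T → F = F
In Weak Kleene logic: A → A = ½ → ½ = ½  [any arg is the third value ⇒ result is the third value]
A ∧ A = ½ ∧ ½ = ½
(A ∧ A) → A = ½ → ½ = ½
A → ((A ∧ A) → A) = ½ → ½ = ½
¬(A → ((A ∧ A) → A)) = ¬½ = ½
(A → A) → ¬(A → ((A ∧ A) → A)) = ½ → ½ = ½
They differ because Łukasiewicz three-valued logic Ł3 and Weak Kleene logic treat ½ differently under the binary connectives.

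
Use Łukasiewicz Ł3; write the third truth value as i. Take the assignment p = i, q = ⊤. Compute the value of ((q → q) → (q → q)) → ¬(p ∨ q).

q → q = ⊤ → ⊤ = ⊤
q → q = ⊤ → ⊤ = ⊤
(q → q) → (q → q) = ⊤ → ⊤ = ⊤
p ∨ q = i ∨ ⊤ = ⊤
¬(p ∨ q) = ¬⊤ = ⊥
((q → q) → (q → q)) → ¬(p ∨ q) = ⊤ → ⊥ = ⊥

⊥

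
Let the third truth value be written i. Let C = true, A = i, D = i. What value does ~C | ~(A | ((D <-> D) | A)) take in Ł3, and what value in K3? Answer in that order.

false; i

In Ł3: ~C = ~true = false
D <-> D = i <-> i = true
(D <-> D) | A = true | i = true
A | ((D <-> D) | A) = i | true = true
~(A | ((D <-> D) | A)) = ~true = false
~C | ~(A | ((D <-> D) | A)) = false | false = false
In K3: ~C = ~true = false
D <-> D = i <-> i = i
(D <-> D) | A = i | i = i
A | ((D <-> D) | A) = i | i = i
~(A | ((D <-> D) | A)) = ~i = i
~C | ~(A | ((D <-> D) | A)) = false | i = i
They differ because Ł3 and K3 treat i differently under implication.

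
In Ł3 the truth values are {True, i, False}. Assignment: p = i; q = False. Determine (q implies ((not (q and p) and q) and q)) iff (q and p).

q and p = False and i = False
not (q and p) = not False = True
not (q and p) and q = True and False = False
(not (q and p) and q) and q = False and False = False
q implies ((not (q and p) and q) and q) = False implies False = True
q and p = False and i = False
(q implies ((not (q and p) and q) and q)) iff (q and p) = True iff False = False

False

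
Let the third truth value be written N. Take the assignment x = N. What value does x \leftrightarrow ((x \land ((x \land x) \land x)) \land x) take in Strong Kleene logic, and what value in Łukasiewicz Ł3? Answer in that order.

In Strong Kleene logic: x \land x = N \land N = N
(x \land x) \land x = N \land N = N
x \land ((x \land x) \land x) = N \land N = N
(x \land ((x \land x) \land x)) \land x = N \land N = N
x \leftrightarrow ((x \land ((x \land x) \land x)) \land x) = N \leftrightarrow N = N
In Łukasiewicz Ł3: x \land x = N \land N = N
(x \land x) \land x = N \land N = N
x \land ((x \land x) \land x) = N \land N = N
(x \land ((x \land x) \land x)) \land x = N \land N = N
x \leftrightarrow ((x \land ((x \land x) \land x)) \land x) = N \leftrightarrow N = true
They differ because Strong Kleene logic and Łukasiewicz Ł3 treat N differently under implication.

N; true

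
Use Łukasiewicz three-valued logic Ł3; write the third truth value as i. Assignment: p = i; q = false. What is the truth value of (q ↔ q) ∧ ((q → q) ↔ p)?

i

q ↔ q = false ↔ false = true
q → q = false → false = true
(q → q) ↔ p = true ↔ i = i  [1 − |1−½|]
(q ↔ q) ∧ ((q → q) ↔ p) = true ∧ i = i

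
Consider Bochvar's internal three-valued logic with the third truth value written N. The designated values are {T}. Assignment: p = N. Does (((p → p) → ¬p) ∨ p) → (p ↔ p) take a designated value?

No

p → p = N → N = N  [any arg is the third value ⇒ result is the third value]
¬p = ¬N = N
(p → p) → ¬p = N → N = N
((p → p) → ¬p) ∨ p = N ∨ N = N
p ↔ p = N ↔ N = N
(((p → p) → ¬p) ∨ p) → (p ↔ p) = N → N = N
N ∉ {T}.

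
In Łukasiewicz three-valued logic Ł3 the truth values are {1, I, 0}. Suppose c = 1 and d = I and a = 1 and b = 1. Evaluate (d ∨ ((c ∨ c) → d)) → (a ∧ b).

c ∨ c = 1 ∨ 1 = 1
(c ∨ c) → d = 1 → I = I  [min(1, 1−1+½)]
d ∨ ((c ∨ c) → d) = I ∨ I = I
a ∧ b = 1 ∧ 1 = 1
(d ∨ ((c ∨ c) → d)) → (a ∧ b) = I → 1 = 1

1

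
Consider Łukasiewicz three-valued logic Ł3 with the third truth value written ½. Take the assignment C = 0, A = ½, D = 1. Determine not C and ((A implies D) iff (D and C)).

not C = not 0 = 1
A implies D = ½ implies 1 = 1  [min(1, 1−½+1)]
D and C = 1 and 0 = 0
(A implies D) iff (D and C) = 1 iff 0 = 0
not C and ((A implies D) iff (D and C)) = 1 and 0 = 0

0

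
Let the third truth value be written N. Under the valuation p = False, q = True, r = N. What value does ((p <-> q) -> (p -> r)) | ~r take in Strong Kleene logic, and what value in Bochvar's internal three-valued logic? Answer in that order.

True; N

In Strong Kleene logic: p <-> q = False <-> True = False
p -> r = False -> N = True
(p <-> q) -> (p -> r) = False -> True = True
~r = ~N = N
((p <-> q) -> (p -> r)) | ~r = True | N = True
In Bochvar's internal three-valued logic: p <-> q = False <-> True = False
p -> r = False -> N = N  [any arg is the third value ⇒ result is the third value]
(p <-> q) -> (p -> r) = False -> N = N
~r = ~N = N
((p <-> q) -> (p -> r)) | ~r = N | N = N
They differ because Strong Kleene logic and Bochvar's internal three-valued logic treat N differently under the binary connectives.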